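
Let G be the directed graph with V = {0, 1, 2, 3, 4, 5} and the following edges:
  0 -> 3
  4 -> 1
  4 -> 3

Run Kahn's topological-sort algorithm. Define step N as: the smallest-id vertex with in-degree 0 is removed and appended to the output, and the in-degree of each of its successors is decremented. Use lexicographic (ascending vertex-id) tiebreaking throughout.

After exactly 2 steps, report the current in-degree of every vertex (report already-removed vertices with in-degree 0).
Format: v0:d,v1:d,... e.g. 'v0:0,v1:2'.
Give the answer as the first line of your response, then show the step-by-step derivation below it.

v0:0,v1:1,v2:0,v3:1,v4:0,v5:0

step 1: output 0; order=[0]; indeg=(0,1,0,1,0,0)
step 2: output 2; order=[0,2]; indeg=(0,1,0,1,0,0)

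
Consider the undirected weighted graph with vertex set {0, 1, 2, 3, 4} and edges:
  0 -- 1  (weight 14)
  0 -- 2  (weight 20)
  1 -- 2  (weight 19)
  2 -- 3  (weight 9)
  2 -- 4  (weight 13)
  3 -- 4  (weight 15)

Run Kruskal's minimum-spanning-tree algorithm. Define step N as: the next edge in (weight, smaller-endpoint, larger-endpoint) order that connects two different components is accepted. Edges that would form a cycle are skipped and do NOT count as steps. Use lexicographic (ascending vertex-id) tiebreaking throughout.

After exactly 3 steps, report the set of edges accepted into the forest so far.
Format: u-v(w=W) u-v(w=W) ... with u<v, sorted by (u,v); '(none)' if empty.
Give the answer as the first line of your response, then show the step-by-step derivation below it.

0-1(w=14) 2-3(w=9) 2-4(w=13)

step 1: add edge 2-3 (w=9); MST = {2-3(w=9)}
step 2: add edge 2-4 (w=13); MST = {2-3(w=9) 2-4(w=13)}
step 3: add edge 0-1 (w=14); MST = {0-1(w=14) 2-3(w=9) 2-4(w=13)}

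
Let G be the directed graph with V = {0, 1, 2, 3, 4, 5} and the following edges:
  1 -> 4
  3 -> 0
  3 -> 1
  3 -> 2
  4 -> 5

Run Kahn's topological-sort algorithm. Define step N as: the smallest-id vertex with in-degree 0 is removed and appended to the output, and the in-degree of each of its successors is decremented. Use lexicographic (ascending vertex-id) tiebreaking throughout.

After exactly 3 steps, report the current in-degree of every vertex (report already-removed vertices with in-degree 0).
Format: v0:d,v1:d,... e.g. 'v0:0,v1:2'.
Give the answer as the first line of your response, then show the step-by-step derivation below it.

v0:0,v1:0,v2:0,v3:0,v4:0,v5:1

step 1: output 3; order=[3]; indeg=(0,0,0,0,1,1)
step 2: output 0; order=[3,0]; indeg=(0,0,0,0,1,1)
step 3: output 1; order=[3,0,1]; indeg=(0,0,0,0,0,1)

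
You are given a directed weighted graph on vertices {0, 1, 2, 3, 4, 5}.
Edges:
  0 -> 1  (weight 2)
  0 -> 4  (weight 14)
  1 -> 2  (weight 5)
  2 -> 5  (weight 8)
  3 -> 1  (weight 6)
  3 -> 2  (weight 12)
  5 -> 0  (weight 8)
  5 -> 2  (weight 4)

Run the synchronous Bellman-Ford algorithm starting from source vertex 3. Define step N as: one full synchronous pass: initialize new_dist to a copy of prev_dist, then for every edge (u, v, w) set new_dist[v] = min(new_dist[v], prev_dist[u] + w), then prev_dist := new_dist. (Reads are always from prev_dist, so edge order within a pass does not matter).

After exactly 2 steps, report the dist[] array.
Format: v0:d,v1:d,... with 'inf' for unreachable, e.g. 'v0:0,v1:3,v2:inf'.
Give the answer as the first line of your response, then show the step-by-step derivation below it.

v0:inf,v1:6,v2:11,v3:0,v4:inf,v5:20

step 1: dist = v0:inf,v1:6,v2:12,v3:0,v4:inf,v5:inf
step 2: dist = v0:inf,v1:6,v2:11,v3:0,v4:inf,v5:20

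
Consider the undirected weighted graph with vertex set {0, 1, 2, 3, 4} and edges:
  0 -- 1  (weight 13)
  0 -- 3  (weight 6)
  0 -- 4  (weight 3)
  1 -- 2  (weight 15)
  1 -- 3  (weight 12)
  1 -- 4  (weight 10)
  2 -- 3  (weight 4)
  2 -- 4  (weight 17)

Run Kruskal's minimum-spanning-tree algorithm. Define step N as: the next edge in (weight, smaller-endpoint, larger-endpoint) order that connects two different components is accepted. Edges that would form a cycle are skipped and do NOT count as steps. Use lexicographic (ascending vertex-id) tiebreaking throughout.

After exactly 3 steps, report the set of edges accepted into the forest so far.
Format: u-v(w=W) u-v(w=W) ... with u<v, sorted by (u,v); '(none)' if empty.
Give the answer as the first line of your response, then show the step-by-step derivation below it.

0-3(w=6) 0-4(w=3) 2-3(w=4)

step 1: add edge 0-4 (w=3); MST = {0-4(w=3)}
step 2: add edge 2-3 (w=4); MST = {0-4(w=3) 2-3(w=4)}
step 3: add edge 0-3 (w=6); MST = {0-3(w=6) 0-4(w=3) 2-3(w=4)}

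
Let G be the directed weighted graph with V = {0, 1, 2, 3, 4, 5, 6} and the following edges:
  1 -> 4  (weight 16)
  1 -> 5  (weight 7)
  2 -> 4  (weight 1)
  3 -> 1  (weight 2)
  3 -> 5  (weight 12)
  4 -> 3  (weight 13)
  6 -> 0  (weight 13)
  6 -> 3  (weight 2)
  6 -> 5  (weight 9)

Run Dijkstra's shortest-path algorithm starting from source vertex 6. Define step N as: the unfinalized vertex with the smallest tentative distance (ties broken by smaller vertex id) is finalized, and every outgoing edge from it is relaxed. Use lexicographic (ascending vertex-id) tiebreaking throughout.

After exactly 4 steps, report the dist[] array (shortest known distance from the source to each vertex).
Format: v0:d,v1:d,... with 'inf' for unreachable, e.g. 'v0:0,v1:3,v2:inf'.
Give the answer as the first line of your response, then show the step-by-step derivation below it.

v0:13,v1:4,v2:inf,v3:2,v4:20,v5:9,v6:0

step 1: dist = v0:13,v1:inf,v2:inf,v3:2,v4:inf,v5:9,v6:0
step 2: dist = v0:13,v1:4,v2:inf,v3:2,v4:inf,v5:9,v6:0
step 3: dist = v0:13,v1:4,v2:inf,v3:2,v4:20,v5:9,v6:0
step 4: dist = v0:13,v1:4,v2:inf,v3:2,v4:20,v5:9,v6:0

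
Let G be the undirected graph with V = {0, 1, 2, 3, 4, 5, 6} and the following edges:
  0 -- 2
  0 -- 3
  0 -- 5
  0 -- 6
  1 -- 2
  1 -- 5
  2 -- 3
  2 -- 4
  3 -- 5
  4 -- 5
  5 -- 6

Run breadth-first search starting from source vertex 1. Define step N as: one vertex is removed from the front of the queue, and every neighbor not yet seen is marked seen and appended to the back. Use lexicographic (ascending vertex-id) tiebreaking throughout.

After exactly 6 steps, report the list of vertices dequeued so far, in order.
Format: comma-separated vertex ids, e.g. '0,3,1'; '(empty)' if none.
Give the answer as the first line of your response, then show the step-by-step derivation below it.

1,2,5,0,3,4

step 1: dequeue 1; queue=[2,5]; order=1
step 2: dequeue 2; queue=[5,0,3,4]; order=1,2
step 3: dequeue 5; queue=[0,3,4,6]; order=1,2,5
step 4: dequeue 0; queue=[3,4,6]; order=1,2,5,0
step 5: dequeue 3; queue=[4,6]; order=1,2,5,0,3
step 6: dequeue 4; queue=[6]; order=1,2,5,0,3,4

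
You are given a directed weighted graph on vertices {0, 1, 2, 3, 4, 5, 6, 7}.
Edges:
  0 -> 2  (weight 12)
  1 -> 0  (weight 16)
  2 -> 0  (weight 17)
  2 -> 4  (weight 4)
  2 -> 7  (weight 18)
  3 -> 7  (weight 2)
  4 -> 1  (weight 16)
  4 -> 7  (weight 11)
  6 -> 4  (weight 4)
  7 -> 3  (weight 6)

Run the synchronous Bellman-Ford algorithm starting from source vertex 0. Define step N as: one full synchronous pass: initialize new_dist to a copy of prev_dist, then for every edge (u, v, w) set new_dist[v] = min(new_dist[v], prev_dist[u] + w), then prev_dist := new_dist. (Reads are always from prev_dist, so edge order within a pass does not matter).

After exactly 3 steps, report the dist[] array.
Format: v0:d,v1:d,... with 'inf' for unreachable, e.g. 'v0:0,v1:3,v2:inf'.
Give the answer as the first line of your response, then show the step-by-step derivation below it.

v0:0,v1:32,v2:12,v3:36,v4:16,v5:inf,v6:inf,v7:27

step 1: dist = v0:0,v1:inf,v2:12,v3:inf,v4:inf,v5:inf,v6:inf,v7:inf
step 2: dist = v0:0,v1:inf,v2:12,v3:inf,v4:16,v5:inf,v6:inf,v7:30
step 3: dist = v0:0,v1:32,v2:12,v3:36,v4:16,v5:inf,v6:inf,v7:27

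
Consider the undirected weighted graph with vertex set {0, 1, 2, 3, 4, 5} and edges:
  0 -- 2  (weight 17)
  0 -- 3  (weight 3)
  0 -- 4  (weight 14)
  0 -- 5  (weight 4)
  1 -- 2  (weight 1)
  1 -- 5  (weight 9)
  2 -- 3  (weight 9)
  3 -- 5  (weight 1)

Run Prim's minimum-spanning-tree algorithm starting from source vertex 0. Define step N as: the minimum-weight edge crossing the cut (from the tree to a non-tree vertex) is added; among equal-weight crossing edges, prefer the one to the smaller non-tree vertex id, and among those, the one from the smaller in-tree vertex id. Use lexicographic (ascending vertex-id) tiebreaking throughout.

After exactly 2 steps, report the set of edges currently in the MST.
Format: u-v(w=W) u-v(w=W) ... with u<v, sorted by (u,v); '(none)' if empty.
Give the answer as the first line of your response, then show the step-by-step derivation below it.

0-3(w=3) 3-5(w=1)

step 1: add edge 0-3 (w=3); MST = {0-3(w=3)}
step 2: add edge 3-5 (w=1); MST = {0-3(w=3) 3-5(w=1)}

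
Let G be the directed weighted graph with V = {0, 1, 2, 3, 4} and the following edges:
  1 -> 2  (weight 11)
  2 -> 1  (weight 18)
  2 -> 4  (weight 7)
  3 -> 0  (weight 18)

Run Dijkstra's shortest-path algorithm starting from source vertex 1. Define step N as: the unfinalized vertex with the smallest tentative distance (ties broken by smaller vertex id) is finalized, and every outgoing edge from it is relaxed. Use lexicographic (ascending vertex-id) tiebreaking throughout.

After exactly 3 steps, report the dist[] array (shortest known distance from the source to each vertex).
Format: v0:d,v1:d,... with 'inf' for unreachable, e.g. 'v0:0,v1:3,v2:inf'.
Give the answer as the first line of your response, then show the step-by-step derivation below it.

v0:inf,v1:0,v2:11,v3:inf,v4:18

step 1: dist = v0:inf,v1:0,v2:11,v3:inf,v4:inf
step 2: dist = v0:inf,v1:0,v2:11,v3:inf,v4:18
step 3: dist = v0:inf,v1:0,v2:11,v3:inf,v4:18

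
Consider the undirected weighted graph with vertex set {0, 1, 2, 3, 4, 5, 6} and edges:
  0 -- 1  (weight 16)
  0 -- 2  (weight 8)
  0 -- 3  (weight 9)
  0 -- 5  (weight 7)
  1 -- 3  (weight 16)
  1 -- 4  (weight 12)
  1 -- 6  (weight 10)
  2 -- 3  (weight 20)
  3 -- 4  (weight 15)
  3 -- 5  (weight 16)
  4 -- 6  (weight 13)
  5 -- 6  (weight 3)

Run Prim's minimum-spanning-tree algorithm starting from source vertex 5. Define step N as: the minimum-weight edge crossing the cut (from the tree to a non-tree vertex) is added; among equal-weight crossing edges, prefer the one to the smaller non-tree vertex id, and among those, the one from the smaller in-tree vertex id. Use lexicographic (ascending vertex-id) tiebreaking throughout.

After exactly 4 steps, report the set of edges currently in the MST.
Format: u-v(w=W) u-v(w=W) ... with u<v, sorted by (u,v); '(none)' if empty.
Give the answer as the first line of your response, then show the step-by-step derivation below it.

0-2(w=8) 0-3(w=9) 0-5(w=7) 5-6(w=3)

step 1: add edge 5-6 (w=3); MST = {5-6(w=3)}
step 2: add edge 0-5 (w=7); MST = {0-5(w=7) 5-6(w=3)}
step 3: add edge 0-2 (w=8); MST = {0-2(w=8) 0-5(w=7) 5-6(w=3)}
step 4: add edge 0-3 (w=9); MST = {0-2(w=8) 0-3(w=9) 0-5(w=7) 5-6(w=3)}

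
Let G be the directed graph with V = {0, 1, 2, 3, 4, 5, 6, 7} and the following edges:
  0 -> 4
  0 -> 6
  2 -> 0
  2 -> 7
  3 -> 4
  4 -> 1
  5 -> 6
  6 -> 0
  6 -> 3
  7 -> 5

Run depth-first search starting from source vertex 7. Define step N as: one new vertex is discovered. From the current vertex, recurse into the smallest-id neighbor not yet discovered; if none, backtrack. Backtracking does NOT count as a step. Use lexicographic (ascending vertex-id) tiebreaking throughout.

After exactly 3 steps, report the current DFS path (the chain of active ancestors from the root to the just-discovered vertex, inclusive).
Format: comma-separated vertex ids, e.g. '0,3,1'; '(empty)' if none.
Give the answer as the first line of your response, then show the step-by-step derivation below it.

7,5,6

step 1: discover 7; path=7; order=7
step 2: discover 5; path=7>5; order=7,5
step 3: discover 6; path=7>5>6; order=7,5,6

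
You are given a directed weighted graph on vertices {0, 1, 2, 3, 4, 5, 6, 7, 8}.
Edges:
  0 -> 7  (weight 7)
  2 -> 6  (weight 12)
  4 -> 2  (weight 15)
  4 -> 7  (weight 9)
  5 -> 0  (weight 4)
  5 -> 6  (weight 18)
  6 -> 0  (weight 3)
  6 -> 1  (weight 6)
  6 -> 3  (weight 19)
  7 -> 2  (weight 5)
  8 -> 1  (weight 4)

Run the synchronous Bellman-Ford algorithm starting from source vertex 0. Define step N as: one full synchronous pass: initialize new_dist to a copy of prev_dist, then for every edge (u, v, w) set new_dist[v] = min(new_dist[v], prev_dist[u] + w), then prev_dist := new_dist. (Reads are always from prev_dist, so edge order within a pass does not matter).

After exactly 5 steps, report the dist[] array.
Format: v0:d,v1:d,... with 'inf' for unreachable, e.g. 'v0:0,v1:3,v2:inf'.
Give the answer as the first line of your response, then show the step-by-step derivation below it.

v0:0,v1:30,v2:12,v3:43,v4:inf,v5:inf,v6:24,v7:7,v8:inf

step 1: dist = v0:0,v1:inf,v2:inf,v3:inf,v4:inf,v5:inf,v6:inf,v7:7,v8:inf
step 2: dist = v0:0,v1:inf,v2:12,v3:inf,v4:inf,v5:inf,v6:inf,v7:7,v8:inf
step 3: dist = v0:0,v1:inf,v2:12,v3:inf,v4:inf,v5:inf,v6:24,v7:7,v8:inf
step 4: dist = v0:0,v1:30,v2:12,v3:43,v4:inf,v5:inf,v6:24,v7:7,v8:inf
step 5: dist = v0:0,v1:30,v2:12,v3:43,v4:inf,v5:inf,v6:24,v7:7,v8:inf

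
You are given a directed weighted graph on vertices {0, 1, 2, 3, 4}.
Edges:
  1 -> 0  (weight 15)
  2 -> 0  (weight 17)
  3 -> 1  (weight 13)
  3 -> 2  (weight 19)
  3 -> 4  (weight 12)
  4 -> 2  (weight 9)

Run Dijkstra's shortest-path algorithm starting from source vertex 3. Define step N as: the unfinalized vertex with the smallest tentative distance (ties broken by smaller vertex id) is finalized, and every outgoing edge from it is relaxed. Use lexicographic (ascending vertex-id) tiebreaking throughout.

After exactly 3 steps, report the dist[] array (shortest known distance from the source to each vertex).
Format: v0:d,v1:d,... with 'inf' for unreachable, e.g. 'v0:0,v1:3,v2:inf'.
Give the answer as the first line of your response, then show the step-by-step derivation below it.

v0:28,v1:13,v2:19,v3:0,v4:12

step 1: dist = v0:inf,v1:13,v2:19,v3:0,v4:12
step 2: dist = v0:inf,v1:13,v2:19,v3:0,v4:12
step 3: dist = v0:28,v1:13,v2:19,v3:0,v4:12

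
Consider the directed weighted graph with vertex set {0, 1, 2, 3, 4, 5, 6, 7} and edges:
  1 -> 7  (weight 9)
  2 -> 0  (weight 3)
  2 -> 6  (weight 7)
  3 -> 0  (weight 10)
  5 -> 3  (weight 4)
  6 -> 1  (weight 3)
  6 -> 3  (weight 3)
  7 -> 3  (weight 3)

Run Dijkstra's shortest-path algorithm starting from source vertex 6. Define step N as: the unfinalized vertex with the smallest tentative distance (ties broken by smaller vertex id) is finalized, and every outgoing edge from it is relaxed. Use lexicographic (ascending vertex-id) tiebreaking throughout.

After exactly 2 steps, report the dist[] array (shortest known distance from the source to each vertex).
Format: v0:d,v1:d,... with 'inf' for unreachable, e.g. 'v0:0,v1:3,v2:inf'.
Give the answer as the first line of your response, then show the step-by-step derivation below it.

v0:inf,v1:3,v2:inf,v3:3,v4:inf,v5:inf,v6:0,v7:12

step 1: dist = v0:inf,v1:3,v2:inf,v3:3,v4:inf,v5:inf,v6:0,v7:inf
step 2: dist = v0:inf,v1:3,v2:inf,v3:3,v4:inf,v5:inf,v6:0,v7:12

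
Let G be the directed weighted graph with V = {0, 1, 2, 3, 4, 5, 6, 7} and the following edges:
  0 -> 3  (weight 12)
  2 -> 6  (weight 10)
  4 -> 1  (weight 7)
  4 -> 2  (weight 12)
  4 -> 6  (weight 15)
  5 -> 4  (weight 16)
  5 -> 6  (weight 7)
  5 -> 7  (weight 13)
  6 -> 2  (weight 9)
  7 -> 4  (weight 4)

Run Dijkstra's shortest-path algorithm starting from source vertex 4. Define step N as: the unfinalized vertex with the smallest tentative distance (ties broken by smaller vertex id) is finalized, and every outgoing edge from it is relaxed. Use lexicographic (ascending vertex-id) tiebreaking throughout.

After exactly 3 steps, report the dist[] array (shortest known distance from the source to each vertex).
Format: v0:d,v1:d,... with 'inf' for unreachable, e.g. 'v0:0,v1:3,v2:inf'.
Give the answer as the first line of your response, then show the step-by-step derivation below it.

v0:inf,v1:7,v2:12,v3:inf,v4:0,v5:inf,v6:15,v7:inf

step 1: dist = v0:inf,v1:7,v2:12,v3:inf,v4:0,v5:inf,v6:15,v7:inf
step 2: dist = v0:inf,v1:7,v2:12,v3:inf,v4:0,v5:inf,v6:15,v7:inf
step 3: dist = v0:inf,v1:7,v2:12,v3:inf,v4:0,v5:inf,v6:15,v7:inf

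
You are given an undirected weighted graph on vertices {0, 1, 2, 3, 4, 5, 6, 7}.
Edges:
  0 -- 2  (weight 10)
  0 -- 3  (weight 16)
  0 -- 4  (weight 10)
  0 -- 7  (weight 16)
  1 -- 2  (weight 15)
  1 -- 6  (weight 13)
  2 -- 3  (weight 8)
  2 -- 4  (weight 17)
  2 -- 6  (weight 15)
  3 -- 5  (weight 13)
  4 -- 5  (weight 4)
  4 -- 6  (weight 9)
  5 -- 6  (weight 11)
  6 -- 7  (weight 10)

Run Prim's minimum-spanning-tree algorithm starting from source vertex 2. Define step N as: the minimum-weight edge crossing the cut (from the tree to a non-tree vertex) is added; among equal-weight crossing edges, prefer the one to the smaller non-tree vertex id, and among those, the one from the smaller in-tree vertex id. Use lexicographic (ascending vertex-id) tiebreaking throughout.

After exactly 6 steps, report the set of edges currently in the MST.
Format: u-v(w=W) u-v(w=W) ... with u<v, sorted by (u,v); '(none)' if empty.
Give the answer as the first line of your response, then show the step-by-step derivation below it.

0-2(w=10) 0-4(w=10) 2-3(w=8) 4-5(w=4) 4-6(w=9) 6-7(w=10)

step 1: add edge 2-3 (w=8); MST = {2-3(w=8)}
step 2: add edge 0-2 (w=10); MST = {0-2(w=10) 2-3(w=8)}
step 3: add edge 0-4 (w=10); MST = {0-2(w=10) 0-4(w=10) 2-3(w=8)}
step 4: add edge 4-5 (w=4); MST = {0-2(w=10) 0-4(w=10) 2-3(w=8) 4-5(w=4)}
step 5: add edge 4-6 (w=9); MST = {0-2(w=10) 0-4(w=10) 2-3(w=8) 4-5(w=4) 4-6(w=9)}
step 6: add edge 6-7 (w=10); MST = {0-2(w=10) 0-4(w=10) 2-3(w=8) 4-5(w=4) 4-6(w=9) 6-7(w=10)}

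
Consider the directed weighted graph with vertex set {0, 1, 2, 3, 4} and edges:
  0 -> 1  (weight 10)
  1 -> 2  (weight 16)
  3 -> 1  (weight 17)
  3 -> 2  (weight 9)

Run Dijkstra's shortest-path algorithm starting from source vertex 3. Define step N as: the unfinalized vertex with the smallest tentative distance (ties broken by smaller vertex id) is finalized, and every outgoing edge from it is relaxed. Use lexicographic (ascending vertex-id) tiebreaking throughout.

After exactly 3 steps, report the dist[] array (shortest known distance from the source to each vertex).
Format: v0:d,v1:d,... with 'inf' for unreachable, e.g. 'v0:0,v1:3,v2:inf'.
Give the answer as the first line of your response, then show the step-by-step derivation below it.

v0:inf,v1:17,v2:9,v3:0,v4:inf

step 1: dist = v0:inf,v1:17,v2:9,v3:0,v4:inf
step 2: dist = v0:inf,v1:17,v2:9,v3:0,v4:inf
step 3: dist = v0:inf,v1:17,v2:9,v3:0,v4:inf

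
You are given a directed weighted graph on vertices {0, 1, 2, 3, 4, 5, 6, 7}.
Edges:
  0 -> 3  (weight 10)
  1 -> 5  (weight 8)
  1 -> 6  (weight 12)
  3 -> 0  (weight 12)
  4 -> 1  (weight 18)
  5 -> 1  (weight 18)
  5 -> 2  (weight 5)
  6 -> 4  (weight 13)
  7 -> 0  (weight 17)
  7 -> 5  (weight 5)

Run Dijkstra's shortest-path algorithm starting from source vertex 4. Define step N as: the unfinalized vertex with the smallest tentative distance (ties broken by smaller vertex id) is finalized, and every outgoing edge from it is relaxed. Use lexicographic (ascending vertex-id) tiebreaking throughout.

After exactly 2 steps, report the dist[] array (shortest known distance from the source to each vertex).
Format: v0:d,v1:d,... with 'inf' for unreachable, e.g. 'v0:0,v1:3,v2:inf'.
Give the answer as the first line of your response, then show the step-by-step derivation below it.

v0:inf,v1:18,v2:inf,v3:inf,v4:0,v5:26,v6:30,v7:inf

step 1: dist = v0:inf,v1:18,v2:inf,v3:inf,v4:0,v5:inf,v6:inf,v7:inf
step 2: dist = v0:inf,v1:18,v2:inf,v3:inf,v4:0,v5:26,v6:30,v7:inf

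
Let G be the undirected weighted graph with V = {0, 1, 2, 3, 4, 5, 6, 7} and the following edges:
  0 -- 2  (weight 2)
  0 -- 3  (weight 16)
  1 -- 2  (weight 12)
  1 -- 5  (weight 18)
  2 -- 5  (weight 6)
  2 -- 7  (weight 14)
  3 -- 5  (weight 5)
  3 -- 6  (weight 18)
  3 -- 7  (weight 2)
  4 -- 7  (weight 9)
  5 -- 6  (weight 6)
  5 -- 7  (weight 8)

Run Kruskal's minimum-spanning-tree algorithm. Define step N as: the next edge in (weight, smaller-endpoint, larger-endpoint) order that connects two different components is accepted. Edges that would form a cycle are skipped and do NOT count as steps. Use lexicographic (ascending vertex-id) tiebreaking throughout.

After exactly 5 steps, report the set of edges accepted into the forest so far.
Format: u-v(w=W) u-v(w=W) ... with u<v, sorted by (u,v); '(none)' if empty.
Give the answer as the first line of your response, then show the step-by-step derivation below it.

0-2(w=2) 2-5(w=6) 3-5(w=5) 3-7(w=2) 5-6(w=6)

step 1: add edge 0-2 (w=2); MST = {0-2(w=2)}
step 2: add edge 3-7 (w=2); MST = {0-2(w=2) 3-7(w=2)}
step 3: add edge 3-5 (w=5); MST = {0-2(w=2) 3-5(w=5) 3-7(w=2)}
step 4: add edge 2-5 (w=6); MST = {0-2(w=2) 2-5(w=6) 3-5(w=5) 3-7(w=2)}
step 5: add edge 5-6 (w=6); MST = {0-2(w=2) 2-5(w=6) 3-5(w=5) 3-7(w=2) 5-6(w=6)}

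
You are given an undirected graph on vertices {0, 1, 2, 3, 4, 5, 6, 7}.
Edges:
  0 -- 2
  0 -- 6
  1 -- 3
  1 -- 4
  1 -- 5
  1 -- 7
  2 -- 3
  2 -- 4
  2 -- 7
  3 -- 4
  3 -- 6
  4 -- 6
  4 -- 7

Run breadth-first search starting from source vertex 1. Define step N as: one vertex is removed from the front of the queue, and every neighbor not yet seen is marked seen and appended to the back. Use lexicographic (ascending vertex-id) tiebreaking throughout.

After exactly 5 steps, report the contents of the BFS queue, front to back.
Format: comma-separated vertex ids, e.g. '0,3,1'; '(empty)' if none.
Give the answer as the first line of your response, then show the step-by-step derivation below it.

2,6

step 1: dequeue 1; queue=[3,4,5,7]; order=1
step 2: dequeue 3; queue=[4,5,7,2,6]; order=1,3
step 3: dequeue 4; queue=[5,7,2,6]; order=1,3,4
step 4: dequeue 5; queue=[7,2,6]; order=1,3,4,5
step 5: dequeue 7; queue=[2,6]; order=1,3,4,5,7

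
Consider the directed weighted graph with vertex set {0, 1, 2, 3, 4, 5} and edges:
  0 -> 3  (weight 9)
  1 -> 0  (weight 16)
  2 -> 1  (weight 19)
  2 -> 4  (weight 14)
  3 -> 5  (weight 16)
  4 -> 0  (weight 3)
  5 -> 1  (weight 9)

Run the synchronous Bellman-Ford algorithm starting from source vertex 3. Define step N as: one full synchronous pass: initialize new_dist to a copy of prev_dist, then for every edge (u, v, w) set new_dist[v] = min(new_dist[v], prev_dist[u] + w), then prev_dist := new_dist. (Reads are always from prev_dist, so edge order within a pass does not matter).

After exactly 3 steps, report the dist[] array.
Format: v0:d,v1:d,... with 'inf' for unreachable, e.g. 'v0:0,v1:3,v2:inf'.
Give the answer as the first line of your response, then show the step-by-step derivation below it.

v0:41,v1:25,v2:inf,v3:0,v4:inf,v5:16

step 1: dist = v0:inf,v1:inf,v2:inf,v3:0,v4:inf,v5:16
step 2: dist = v0:inf,v1:25,v2:inf,v3:0,v4:inf,v5:16
step 3: dist = v0:41,v1:25,v2:inf,v3:0,v4:inf,v5:16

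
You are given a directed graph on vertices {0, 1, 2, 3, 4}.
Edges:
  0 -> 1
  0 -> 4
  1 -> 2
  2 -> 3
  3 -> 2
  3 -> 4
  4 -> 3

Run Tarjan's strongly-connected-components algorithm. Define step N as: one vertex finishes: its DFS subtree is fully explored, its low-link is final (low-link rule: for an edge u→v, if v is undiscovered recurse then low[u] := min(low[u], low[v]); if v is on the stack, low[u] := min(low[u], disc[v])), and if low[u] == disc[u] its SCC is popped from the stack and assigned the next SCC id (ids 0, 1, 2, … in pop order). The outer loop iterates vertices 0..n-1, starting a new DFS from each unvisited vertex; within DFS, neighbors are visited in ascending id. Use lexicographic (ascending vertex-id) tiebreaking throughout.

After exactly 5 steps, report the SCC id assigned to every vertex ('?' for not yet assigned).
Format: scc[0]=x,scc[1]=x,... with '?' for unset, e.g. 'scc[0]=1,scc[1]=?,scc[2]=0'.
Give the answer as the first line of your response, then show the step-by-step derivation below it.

scc[0]=2,scc[1]=1,scc[2]=0,scc[3]=0,scc[4]=0

step 1: low=(low[0]=0,low[1]=1,low[2]=2,low[3]=2,low[4]=3); scc=(scc[0]=?,scc[1]=?,scc[2]=?,scc[3]=?,scc[4]=?)
step 2: low=(low[0]=0,low[1]=1,low[2]=2,low[3]=2,low[4]=3); scc=(scc[0]=?,scc[1]=?,scc[2]=?,scc[3]=?,scc[4]=?)
step 3: low=(low[0]=0,low[1]=1,low[2]=2,low[3]=2,low[4]=3); scc=(scc[0]=?,scc[1]=?,scc[2]=0,scc[3]=0,scc[4]=0)
step 4: low=(low[0]=0,low[1]=1,low[2]=2,low[3]=2,low[4]=3); scc=(scc[0]=?,scc[1]=1,scc[2]=0,scc[3]=0,scc[4]=0)
step 5: low=(low[0]=0,low[1]=1,low[2]=2,low[3]=2,low[4]=3); scc=(scc[0]=2,scc[1]=1,scc[2]=0,scc[3]=0,scc[4]=0)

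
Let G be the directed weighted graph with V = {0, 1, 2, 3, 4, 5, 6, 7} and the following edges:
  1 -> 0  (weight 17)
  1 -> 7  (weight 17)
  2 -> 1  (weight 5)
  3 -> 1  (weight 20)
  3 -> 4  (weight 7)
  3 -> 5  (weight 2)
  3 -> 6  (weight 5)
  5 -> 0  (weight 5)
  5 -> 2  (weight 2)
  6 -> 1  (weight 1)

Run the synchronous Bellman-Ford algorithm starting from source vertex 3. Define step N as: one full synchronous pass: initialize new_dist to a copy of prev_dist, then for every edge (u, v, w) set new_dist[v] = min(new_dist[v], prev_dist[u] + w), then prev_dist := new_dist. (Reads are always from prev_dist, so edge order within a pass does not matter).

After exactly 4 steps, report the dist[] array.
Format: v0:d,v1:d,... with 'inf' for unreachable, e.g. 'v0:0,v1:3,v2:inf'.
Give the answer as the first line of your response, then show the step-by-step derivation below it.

v0:7,v1:6,v2:4,v3:0,v4:7,v5:2,v6:5,v7:23

step 1: dist = v0:inf,v1:20,v2:inf,v3:0,v4:7,v5:2,v6:5,v7:inf
step 2: dist = v0:7,v1:6,v2:4,v3:0,v4:7,v5:2,v6:5,v7:37
step 3: dist = v0:7,v1:6,v2:4,v3:0,v4:7,v5:2,v6:5,v7:23
step 4: dist = v0:7,v1:6,v2:4,v3:0,v4:7,v5:2,v6:5,v7:23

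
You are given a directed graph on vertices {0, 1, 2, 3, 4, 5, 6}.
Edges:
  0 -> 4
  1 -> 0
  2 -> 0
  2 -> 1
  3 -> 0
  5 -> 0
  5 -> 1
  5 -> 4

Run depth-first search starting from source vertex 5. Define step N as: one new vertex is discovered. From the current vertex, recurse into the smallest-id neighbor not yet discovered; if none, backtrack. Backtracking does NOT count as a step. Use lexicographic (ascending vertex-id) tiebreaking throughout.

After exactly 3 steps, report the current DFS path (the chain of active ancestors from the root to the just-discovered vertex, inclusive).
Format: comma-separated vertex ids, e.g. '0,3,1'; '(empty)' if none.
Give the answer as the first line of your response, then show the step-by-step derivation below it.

5,0,4

step 1: discover 5; path=5; order=5
step 2: discover 0; path=5>0; order=5,0
step 3: discover 4; path=5>0>4; order=5,0,4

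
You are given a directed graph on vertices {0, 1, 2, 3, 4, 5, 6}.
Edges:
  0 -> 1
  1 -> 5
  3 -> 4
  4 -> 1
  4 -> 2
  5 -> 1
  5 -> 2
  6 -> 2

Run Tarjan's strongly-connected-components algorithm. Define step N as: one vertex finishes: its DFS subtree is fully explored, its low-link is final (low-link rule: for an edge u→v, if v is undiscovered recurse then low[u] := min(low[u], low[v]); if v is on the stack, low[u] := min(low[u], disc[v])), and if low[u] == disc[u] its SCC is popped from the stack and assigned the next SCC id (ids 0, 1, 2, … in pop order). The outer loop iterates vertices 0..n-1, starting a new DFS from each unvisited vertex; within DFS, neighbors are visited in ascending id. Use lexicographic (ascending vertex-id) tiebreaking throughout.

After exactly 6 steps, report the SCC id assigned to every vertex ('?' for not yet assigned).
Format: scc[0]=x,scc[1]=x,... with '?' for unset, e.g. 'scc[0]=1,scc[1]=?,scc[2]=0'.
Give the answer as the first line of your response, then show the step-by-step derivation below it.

scc[0]=2,scc[1]=1,scc[2]=0,scc[3]=4,scc[4]=3,scc[5]=1,scc[6]=?

step 1: low=(low[0]=0,low[1]=1,low[2]=3,low[3]=?,low[4]=?,low[5]=1,low[6]=?); scc=(scc[0]=?,scc[1]=?,scc[2]=0,scc[3]=?,scc[4]=?,scc[5]=?,scc[6]=?)
step 2: low=(low[0]=0,low[1]=1,low[2]=3,low[3]=?,low[4]=?,low[5]=1,low[6]=?); scc=(scc[0]=?,scc[1]=?,scc[2]=0,scc[3]=?,scc[4]=?,scc[5]=?,scc[6]=?)
step 3: low=(low[0]=0,low[1]=1,low[2]=3,low[3]=?,low[4]=?,low[5]=1,low[6]=?); scc=(scc[0]=?,scc[1]=1,scc[2]=0,scc[3]=?,scc[4]=?,scc[5]=1,scc[6]=?)
step 4: low=(low[0]=0,low[1]=1,low[2]=3,low[3]=?,low[4]=?,low[5]=1,low[6]=?); scc=(scc[0]=2,scc[1]=1,scc[2]=0,scc[3]=?,scc[4]=?,scc[5]=1,scc[6]=?)
step 5: low=(low[0]=0,low[1]=1,low[2]=3,low[3]=4,low[4]=5,low[5]=1,low[6]=?); scc=(scc[0]=2,scc[1]=1,scc[2]=0,scc[3]=?,scc[4]=3,scc[5]=1,scc[6]=?)
step 6: low=(low[0]=0,low[1]=1,low[2]=3,low[3]=4,low[4]=5,low[5]=1,low[6]=?); scc=(scc[0]=2,scc[1]=1,scc[2]=0,scc[3]=4,scc[4]=3,scc[5]=1,scc[6]=?)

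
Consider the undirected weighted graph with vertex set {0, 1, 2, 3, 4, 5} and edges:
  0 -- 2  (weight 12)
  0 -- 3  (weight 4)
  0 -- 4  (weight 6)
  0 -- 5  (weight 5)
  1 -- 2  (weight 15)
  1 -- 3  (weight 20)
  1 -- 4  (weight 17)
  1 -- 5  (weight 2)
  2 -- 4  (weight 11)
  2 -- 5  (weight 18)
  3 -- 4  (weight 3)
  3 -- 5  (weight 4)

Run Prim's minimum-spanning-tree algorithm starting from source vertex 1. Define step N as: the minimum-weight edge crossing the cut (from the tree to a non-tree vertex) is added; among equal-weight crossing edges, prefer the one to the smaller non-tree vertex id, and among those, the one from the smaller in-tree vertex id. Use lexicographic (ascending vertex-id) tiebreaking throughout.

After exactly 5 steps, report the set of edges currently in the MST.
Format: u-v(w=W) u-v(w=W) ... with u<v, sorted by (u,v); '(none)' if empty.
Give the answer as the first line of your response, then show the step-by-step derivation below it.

0-3(w=4) 1-5(w=2) 2-4(w=11) 3-4(w=3) 3-5(w=4)

step 1: add edge 1-5 (w=2); MST = {1-5(w=2)}
step 2: add edge 3-5 (w=4); MST = {1-5(w=2) 3-5(w=4)}
step 3: add edge 3-4 (w=3); MST = {1-5(w=2) 3-4(w=3) 3-5(w=4)}
step 4: add edge 0-3 (w=4); MST = {0-3(w=4) 1-5(w=2) 3-4(w=3) 3-5(w=4)}
step 5: add edge 2-4 (w=11); MST = {0-3(w=4) 1-5(w=2) 2-4(w=11) 3-4(w=3) 3-5(w=4)}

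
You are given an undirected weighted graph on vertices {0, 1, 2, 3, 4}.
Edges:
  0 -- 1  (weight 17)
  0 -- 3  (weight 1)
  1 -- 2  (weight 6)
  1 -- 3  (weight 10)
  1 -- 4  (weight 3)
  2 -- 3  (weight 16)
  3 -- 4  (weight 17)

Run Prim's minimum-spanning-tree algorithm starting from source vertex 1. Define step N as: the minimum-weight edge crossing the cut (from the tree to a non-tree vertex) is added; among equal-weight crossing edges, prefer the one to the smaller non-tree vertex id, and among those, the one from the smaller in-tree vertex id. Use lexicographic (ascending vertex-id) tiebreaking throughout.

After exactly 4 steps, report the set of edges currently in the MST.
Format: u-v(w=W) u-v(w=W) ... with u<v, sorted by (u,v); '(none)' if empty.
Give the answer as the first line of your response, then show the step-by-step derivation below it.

0-3(w=1) 1-2(w=6) 1-3(w=10) 1-4(w=3)

step 1: add edge 1-4 (w=3); MST = {1-4(w=3)}
step 2: add edge 1-2 (w=6); MST = {1-2(w=6) 1-4(w=3)}
step 3: add edge 1-3 (w=10); MST = {1-2(w=6) 1-3(w=10) 1-4(w=3)}
step 4: add edge 0-3 (w=1); MST = {0-3(w=1) 1-2(w=6) 1-3(w=10) 1-4(w=3)}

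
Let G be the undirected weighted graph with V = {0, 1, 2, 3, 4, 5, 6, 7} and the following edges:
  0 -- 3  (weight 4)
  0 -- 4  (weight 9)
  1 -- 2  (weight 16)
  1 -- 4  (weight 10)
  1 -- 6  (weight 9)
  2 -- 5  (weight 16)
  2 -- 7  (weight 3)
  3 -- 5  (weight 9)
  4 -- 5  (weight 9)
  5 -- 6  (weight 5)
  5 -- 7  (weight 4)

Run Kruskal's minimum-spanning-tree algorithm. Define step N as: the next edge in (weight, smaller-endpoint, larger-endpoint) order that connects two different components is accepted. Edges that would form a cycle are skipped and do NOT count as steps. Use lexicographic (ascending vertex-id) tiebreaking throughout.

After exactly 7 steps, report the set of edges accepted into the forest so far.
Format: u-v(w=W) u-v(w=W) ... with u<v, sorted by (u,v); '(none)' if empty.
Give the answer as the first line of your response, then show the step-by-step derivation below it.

0-3(w=4) 0-4(w=9) 1-6(w=9) 2-7(w=3) 3-5(w=9) 5-6(w=5) 5-7(w=4)

step 1: add edge 2-7 (w=3); MST = {2-7(w=3)}
step 2: add edge 0-3 (w=4); MST = {0-3(w=4) 2-7(w=3)}
step 3: add edge 5-7 (w=4); MST = {0-3(w=4) 2-7(w=3) 5-7(w=4)}
step 4: add edge 5-6 (w=5); MST = {0-3(w=4) 2-7(w=3) 5-6(w=5) 5-7(w=4)}
step 5: add edge 0-4 (w=9); MST = {0-3(w=4) 0-4(w=9) 2-7(w=3) 5-6(w=5) 5-7(w=4)}
step 6: add edge 1-6 (w=9); MST = {0-3(w=4) 0-4(w=9) 1-6(w=9) 2-7(w=3) 5-6(w=5) 5-7(w=4)}
step 7: add edge 3-5 (w=9); MST = {0-3(w=4) 0-4(w=9) 1-6(w=9) 2-7(w=3) 3-5(w=9) 5-6(w=5) 5-7(w=4)}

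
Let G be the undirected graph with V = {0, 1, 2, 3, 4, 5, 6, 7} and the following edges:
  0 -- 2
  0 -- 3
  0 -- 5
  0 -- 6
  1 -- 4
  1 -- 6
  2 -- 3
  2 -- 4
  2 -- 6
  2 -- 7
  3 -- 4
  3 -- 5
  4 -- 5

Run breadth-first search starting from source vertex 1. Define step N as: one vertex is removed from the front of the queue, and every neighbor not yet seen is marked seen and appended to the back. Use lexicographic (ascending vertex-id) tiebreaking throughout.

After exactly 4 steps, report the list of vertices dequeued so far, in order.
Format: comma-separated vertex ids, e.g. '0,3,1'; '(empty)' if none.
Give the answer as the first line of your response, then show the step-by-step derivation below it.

1,4,6,2

step 1: dequeue 1; queue=[4,6]; order=1
step 2: dequeue 4; queue=[6,2,3,5]; order=1,4
step 3: dequeue 6; queue=[2,3,5,0]; order=1,4,6
step 4: dequeue 2; queue=[3,5,0,7]; order=1,4,6,2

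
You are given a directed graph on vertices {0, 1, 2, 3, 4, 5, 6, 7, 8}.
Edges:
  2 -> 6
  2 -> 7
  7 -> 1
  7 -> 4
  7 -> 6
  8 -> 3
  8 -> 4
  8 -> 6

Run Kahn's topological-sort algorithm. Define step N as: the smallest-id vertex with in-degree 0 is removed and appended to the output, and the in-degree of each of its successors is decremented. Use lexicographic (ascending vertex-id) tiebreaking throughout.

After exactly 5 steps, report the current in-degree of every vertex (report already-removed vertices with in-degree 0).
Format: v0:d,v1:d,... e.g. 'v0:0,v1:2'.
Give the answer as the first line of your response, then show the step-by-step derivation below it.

v0:0,v1:0,v2:0,v3:1,v4:1,v5:0,v6:1,v7:0,v8:0

step 1: output 0; order=[0]; indeg=(0,1,0,1,2,0,3,1,0)
step 2: output 2; order=[0,2]; indeg=(0,1,0,1,2,0,2,0,0)
step 3: output 5; order=[0,2,5]; indeg=(0,1,0,1,2,0,2,0,0)
step 4: output 7; order=[0,2,5,7]; indeg=(0,0,0,1,1,0,1,0,0)
step 5: output 1; order=[0,2,5,7,1]; indeg=(0,0,0,1,1,0,1,0,0)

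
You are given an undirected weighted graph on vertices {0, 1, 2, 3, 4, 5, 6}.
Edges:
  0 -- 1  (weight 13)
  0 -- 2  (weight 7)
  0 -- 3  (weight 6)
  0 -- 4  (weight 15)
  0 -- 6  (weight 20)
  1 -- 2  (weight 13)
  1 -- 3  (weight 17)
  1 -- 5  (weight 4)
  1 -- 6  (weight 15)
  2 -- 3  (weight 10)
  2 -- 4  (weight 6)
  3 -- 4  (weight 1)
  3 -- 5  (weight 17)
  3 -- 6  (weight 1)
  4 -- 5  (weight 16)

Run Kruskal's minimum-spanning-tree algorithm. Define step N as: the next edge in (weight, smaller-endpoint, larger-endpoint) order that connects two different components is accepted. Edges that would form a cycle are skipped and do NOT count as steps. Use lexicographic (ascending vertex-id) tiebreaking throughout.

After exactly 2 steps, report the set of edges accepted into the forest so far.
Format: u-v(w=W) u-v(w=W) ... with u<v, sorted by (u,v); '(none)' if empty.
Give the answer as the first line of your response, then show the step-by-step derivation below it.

3-4(w=1) 3-6(w=1)

step 1: add edge 3-4 (w=1); MST = {3-4(w=1)}
step 2: add edge 3-6 (w=1); MST = {3-4(w=1) 3-6(w=1)}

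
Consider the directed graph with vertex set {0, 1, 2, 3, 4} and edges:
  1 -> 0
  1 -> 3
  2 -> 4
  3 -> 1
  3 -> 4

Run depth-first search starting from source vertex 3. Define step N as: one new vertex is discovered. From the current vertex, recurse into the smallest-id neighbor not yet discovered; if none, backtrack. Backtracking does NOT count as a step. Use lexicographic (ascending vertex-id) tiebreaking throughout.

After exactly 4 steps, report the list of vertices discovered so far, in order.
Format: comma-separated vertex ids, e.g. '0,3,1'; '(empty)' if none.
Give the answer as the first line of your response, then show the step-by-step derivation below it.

3,1,0,4

step 1: discover 3; path=3; order=3
step 2: discover 1; path=3>1; order=3,1
step 3: discover 0; path=3>1>0; order=3,1,0
step 4: discover 4; path=3>4; order=3,1,0,4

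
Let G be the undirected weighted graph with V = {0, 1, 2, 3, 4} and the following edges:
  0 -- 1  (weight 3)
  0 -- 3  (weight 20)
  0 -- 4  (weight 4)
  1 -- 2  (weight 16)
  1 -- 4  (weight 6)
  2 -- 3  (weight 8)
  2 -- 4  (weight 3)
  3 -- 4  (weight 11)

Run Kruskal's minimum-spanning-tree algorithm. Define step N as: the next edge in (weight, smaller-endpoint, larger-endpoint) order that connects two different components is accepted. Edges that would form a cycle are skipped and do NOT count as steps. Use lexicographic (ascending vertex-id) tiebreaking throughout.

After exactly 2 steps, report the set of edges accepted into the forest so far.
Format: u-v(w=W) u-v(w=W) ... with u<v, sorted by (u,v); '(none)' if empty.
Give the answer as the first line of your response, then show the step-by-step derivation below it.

0-1(w=3) 2-4(w=3)

step 1: add edge 0-1 (w=3); MST = {0-1(w=3)}
step 2: add edge 2-4 (w=3); MST = {0-1(w=3) 2-4(w=3)}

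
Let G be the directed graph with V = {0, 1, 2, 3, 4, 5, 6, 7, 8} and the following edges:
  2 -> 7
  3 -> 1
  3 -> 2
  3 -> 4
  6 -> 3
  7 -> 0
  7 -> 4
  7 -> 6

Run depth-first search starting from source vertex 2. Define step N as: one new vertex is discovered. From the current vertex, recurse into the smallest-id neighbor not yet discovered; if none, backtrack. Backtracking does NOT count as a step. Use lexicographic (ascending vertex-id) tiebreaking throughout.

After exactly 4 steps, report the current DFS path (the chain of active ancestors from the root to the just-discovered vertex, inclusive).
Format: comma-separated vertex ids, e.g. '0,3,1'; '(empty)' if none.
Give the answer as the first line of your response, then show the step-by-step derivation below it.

2,7,4

step 1: discover 2; path=2; order=2
step 2: discover 7; path=2>7; order=2,7
step 3: discover 0; path=2>7>0; order=2,7,0
step 4: discover 4; path=2>7>4; order=2,7,0,4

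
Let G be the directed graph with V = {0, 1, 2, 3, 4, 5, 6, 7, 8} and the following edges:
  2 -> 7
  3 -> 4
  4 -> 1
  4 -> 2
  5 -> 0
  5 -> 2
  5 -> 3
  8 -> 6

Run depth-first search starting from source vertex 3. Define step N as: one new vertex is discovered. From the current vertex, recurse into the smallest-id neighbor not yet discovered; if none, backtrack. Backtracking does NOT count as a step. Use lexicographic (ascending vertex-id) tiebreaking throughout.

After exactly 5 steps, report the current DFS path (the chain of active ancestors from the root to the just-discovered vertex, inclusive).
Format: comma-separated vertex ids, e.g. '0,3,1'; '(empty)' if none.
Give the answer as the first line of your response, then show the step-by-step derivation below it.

3,4,2,7

step 1: discover 3; path=3; order=3
step 2: discover 4; path=3>4; order=3,4
step 3: discover 1; path=3>4>1; order=3,4,1
step 4: discover 2; path=3>4>2; order=3,4,1,2
step 5: discover 7; path=3>4>2>7; order=3,4,1,2,7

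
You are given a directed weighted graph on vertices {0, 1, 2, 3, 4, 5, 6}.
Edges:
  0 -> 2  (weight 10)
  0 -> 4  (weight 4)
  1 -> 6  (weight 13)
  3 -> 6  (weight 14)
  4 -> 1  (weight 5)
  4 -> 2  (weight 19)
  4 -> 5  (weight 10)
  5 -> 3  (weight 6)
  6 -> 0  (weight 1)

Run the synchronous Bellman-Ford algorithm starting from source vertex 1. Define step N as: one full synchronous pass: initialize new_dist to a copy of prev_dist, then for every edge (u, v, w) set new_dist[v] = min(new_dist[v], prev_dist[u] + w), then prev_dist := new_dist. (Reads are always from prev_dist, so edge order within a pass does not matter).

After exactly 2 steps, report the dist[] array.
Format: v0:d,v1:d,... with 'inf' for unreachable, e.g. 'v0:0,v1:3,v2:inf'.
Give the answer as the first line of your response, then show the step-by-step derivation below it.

v0:14,v1:0,v2:inf,v3:inf,v4:inf,v5:inf,v6:13

step 1: dist = v0:inf,v1:0,v2:inf,v3:inf,v4:inf,v5:inf,v6:13
step 2: dist = v0:14,v1:0,v2:inf,v3:inf,v4:inf,v5:inf,v6:13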